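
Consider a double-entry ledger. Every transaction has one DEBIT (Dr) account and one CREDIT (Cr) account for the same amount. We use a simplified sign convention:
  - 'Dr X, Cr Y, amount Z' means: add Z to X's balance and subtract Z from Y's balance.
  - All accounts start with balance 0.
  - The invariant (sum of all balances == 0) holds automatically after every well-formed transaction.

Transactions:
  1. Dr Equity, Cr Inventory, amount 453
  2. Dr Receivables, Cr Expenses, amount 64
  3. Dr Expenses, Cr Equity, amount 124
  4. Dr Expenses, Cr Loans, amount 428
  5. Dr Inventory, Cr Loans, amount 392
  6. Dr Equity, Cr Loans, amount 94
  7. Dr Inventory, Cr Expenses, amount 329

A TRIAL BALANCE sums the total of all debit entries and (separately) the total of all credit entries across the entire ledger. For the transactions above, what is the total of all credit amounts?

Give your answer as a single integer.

Txn 1: credit+=453
Txn 2: credit+=64
Txn 3: credit+=124
Txn 4: credit+=428
Txn 5: credit+=392
Txn 6: credit+=94
Txn 7: credit+=329
Total credits = 1884

Answer: 1884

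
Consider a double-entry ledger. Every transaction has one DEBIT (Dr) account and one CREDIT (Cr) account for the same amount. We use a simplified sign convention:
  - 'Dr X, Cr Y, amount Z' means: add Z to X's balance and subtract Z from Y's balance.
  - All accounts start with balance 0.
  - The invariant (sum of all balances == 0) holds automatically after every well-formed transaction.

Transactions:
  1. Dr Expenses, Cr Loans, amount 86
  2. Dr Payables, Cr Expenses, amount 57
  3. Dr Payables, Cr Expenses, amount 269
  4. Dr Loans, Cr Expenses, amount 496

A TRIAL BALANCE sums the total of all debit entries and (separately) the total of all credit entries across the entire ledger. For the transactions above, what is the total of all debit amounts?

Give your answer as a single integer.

Answer: 908

Derivation:
Txn 1: debit+=86
Txn 2: debit+=57
Txn 3: debit+=269
Txn 4: debit+=496
Total debits = 908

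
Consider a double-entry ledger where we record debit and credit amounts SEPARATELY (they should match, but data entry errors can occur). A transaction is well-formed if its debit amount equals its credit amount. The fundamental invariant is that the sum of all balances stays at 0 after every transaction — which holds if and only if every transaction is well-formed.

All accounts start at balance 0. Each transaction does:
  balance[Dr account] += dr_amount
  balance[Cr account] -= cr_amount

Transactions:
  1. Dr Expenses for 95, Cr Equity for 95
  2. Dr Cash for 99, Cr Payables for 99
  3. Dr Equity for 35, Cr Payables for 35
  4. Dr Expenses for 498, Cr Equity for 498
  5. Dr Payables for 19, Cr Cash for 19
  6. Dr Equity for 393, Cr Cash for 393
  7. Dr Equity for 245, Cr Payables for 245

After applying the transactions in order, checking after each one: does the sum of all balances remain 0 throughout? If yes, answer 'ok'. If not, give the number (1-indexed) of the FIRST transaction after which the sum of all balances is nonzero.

Answer: ok

Derivation:
After txn 1: dr=95 cr=95 sum_balances=0
After txn 2: dr=99 cr=99 sum_balances=0
After txn 3: dr=35 cr=35 sum_balances=0
After txn 4: dr=498 cr=498 sum_balances=0
After txn 5: dr=19 cr=19 sum_balances=0
After txn 6: dr=393 cr=393 sum_balances=0
After txn 7: dr=245 cr=245 sum_balances=0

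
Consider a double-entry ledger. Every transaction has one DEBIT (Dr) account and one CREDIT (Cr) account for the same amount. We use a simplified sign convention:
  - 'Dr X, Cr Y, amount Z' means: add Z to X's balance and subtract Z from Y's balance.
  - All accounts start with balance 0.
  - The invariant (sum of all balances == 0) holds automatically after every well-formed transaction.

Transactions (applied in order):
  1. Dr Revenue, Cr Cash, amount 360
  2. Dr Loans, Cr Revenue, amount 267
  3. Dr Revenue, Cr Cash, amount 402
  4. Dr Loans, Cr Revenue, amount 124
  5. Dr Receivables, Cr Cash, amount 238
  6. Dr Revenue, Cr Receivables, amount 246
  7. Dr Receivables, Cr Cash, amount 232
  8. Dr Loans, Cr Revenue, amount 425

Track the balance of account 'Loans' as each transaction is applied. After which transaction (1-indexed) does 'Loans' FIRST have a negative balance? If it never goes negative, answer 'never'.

After txn 1: Loans=0
After txn 2: Loans=267
After txn 3: Loans=267
After txn 4: Loans=391
After txn 5: Loans=391
After txn 6: Loans=391
After txn 7: Loans=391
After txn 8: Loans=816

Answer: never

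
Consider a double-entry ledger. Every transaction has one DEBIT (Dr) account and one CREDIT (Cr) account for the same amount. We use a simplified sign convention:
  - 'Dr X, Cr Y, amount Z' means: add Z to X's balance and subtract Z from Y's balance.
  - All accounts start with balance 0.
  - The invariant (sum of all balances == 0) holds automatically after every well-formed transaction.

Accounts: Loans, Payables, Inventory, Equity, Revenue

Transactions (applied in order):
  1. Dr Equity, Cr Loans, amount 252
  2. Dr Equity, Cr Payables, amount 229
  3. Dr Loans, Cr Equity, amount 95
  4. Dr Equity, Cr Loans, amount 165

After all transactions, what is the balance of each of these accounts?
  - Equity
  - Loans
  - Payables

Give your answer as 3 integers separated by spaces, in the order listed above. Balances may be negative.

After txn 1 (Dr Equity, Cr Loans, amount 252): Equity=252 Loans=-252
After txn 2 (Dr Equity, Cr Payables, amount 229): Equity=481 Loans=-252 Payables=-229
After txn 3 (Dr Loans, Cr Equity, amount 95): Equity=386 Loans=-157 Payables=-229
After txn 4 (Dr Equity, Cr Loans, amount 165): Equity=551 Loans=-322 Payables=-229

Answer: 551 -322 -229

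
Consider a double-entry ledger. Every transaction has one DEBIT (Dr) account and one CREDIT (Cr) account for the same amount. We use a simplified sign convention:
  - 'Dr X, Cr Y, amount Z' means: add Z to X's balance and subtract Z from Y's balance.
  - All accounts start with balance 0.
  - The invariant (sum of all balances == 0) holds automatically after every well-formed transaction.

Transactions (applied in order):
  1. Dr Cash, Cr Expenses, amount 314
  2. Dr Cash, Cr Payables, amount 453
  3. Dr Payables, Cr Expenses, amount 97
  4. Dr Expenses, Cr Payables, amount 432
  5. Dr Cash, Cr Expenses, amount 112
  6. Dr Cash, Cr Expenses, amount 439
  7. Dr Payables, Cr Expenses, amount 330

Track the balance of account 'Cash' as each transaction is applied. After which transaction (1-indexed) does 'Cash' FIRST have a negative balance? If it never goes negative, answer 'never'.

After txn 1: Cash=314
After txn 2: Cash=767
After txn 3: Cash=767
After txn 4: Cash=767
After txn 5: Cash=879
After txn 6: Cash=1318
After txn 7: Cash=1318

Answer: never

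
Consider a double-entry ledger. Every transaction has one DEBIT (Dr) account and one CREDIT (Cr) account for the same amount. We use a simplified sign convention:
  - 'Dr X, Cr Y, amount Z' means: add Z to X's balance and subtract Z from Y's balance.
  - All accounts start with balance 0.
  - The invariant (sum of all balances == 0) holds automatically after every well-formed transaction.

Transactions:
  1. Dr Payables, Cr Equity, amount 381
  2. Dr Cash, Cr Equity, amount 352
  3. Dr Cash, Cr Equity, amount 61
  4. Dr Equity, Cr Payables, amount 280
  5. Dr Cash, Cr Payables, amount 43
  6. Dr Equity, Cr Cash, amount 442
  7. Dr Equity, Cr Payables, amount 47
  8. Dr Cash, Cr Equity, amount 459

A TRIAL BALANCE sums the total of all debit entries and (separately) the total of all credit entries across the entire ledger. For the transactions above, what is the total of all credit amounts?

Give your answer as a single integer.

Answer: 2065

Derivation:
Txn 1: credit+=381
Txn 2: credit+=352
Txn 3: credit+=61
Txn 4: credit+=280
Txn 5: credit+=43
Txn 6: credit+=442
Txn 7: credit+=47
Txn 8: credit+=459
Total credits = 2065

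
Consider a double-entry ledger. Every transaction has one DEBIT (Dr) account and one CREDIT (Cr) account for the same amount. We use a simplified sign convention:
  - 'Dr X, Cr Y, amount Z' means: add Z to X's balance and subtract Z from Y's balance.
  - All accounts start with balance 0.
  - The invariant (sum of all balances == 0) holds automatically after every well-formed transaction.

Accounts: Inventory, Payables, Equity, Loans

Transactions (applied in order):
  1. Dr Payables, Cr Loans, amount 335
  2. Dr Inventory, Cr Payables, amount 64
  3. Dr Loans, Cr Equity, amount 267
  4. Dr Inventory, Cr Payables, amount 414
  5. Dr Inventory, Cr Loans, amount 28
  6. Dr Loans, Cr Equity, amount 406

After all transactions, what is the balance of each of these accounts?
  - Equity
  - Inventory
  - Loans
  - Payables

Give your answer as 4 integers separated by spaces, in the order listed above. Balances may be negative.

After txn 1 (Dr Payables, Cr Loans, amount 335): Loans=-335 Payables=335
After txn 2 (Dr Inventory, Cr Payables, amount 64): Inventory=64 Loans=-335 Payables=271
After txn 3 (Dr Loans, Cr Equity, amount 267): Equity=-267 Inventory=64 Loans=-68 Payables=271
After txn 4 (Dr Inventory, Cr Payables, amount 414): Equity=-267 Inventory=478 Loans=-68 Payables=-143
After txn 5 (Dr Inventory, Cr Loans, amount 28): Equity=-267 Inventory=506 Loans=-96 Payables=-143
After txn 6 (Dr Loans, Cr Equity, amount 406): Equity=-673 Inventory=506 Loans=310 Payables=-143

Answer: -673 506 310 -143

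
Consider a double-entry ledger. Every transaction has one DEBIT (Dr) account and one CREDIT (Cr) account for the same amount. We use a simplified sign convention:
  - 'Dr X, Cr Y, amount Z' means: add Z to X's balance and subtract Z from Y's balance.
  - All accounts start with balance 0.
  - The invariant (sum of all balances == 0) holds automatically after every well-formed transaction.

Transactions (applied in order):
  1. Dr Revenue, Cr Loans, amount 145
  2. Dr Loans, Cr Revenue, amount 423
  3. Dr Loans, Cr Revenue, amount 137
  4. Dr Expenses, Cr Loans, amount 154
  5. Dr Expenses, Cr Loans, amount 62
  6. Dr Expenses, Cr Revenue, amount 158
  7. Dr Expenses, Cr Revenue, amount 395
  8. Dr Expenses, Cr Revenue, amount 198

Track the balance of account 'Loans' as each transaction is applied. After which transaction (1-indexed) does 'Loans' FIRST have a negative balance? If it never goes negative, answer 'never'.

Answer: 1

Derivation:
After txn 1: Loans=-145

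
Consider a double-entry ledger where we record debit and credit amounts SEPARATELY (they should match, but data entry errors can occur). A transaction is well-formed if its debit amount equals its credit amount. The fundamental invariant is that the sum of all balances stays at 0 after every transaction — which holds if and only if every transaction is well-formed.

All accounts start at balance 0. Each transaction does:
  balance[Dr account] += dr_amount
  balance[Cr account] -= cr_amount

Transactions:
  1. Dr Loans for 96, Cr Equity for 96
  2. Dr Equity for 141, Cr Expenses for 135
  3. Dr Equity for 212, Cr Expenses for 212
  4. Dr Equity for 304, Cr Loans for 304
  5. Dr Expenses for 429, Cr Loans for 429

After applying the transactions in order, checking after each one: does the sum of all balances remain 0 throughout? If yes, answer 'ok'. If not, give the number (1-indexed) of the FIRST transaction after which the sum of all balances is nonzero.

Answer: 2

Derivation:
After txn 1: dr=96 cr=96 sum_balances=0
After txn 2: dr=141 cr=135 sum_balances=6
After txn 3: dr=212 cr=212 sum_balances=6
After txn 4: dr=304 cr=304 sum_balances=6
After txn 5: dr=429 cr=429 sum_balances=6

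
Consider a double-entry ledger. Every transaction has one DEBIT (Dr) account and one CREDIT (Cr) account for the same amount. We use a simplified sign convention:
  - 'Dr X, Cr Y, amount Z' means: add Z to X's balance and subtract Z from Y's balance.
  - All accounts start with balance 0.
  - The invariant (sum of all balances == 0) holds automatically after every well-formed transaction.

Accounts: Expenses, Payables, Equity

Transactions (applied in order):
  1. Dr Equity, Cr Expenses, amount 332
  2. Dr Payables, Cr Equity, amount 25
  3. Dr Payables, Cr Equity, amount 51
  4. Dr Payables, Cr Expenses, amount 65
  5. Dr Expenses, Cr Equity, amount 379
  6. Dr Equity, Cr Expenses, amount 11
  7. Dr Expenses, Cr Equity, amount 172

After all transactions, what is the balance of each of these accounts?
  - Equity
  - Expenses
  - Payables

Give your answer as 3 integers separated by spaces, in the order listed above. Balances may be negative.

Answer: -284 143 141

Derivation:
After txn 1 (Dr Equity, Cr Expenses, amount 332): Equity=332 Expenses=-332
After txn 2 (Dr Payables, Cr Equity, amount 25): Equity=307 Expenses=-332 Payables=25
After txn 3 (Dr Payables, Cr Equity, amount 51): Equity=256 Expenses=-332 Payables=76
After txn 4 (Dr Payables, Cr Expenses, amount 65): Equity=256 Expenses=-397 Payables=141
After txn 5 (Dr Expenses, Cr Equity, amount 379): Equity=-123 Expenses=-18 Payables=141
After txn 6 (Dr Equity, Cr Expenses, amount 11): Equity=-112 Expenses=-29 Payables=141
After txn 7 (Dr Expenses, Cr Equity, amount 172): Equity=-284 Expenses=143 Payables=141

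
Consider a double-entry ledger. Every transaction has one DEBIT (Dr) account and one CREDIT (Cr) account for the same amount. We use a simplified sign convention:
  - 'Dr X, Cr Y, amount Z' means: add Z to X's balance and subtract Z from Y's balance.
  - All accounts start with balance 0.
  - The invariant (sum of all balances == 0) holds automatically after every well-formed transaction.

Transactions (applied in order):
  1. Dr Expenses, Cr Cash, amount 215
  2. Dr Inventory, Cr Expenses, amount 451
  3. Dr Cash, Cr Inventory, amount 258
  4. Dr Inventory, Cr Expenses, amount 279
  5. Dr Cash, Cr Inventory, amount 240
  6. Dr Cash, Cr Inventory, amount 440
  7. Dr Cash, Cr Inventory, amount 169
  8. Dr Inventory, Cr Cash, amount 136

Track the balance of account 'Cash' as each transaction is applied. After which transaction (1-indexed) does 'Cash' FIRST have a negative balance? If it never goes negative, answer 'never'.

After txn 1: Cash=-215

Answer: 1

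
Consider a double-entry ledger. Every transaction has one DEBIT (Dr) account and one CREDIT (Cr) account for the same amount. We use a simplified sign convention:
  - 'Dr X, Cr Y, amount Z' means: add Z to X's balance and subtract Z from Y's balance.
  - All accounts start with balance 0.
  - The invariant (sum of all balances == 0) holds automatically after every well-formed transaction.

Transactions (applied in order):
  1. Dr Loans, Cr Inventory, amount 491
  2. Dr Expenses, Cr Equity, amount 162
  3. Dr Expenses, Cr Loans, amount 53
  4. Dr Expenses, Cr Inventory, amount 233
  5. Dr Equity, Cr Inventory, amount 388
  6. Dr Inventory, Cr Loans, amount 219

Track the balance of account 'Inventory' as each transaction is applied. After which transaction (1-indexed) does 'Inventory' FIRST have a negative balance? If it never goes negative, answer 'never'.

After txn 1: Inventory=-491

Answer: 1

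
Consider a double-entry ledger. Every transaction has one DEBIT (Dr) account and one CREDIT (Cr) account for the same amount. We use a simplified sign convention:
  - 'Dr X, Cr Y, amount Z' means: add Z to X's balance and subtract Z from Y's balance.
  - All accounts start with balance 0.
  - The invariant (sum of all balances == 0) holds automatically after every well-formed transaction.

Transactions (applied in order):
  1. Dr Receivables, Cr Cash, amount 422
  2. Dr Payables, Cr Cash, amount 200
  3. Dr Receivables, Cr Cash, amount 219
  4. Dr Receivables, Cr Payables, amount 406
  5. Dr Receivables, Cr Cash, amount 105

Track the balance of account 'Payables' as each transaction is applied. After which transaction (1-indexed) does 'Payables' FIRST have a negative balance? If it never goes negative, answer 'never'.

Answer: 4

Derivation:
After txn 1: Payables=0
After txn 2: Payables=200
After txn 3: Payables=200
After txn 4: Payables=-206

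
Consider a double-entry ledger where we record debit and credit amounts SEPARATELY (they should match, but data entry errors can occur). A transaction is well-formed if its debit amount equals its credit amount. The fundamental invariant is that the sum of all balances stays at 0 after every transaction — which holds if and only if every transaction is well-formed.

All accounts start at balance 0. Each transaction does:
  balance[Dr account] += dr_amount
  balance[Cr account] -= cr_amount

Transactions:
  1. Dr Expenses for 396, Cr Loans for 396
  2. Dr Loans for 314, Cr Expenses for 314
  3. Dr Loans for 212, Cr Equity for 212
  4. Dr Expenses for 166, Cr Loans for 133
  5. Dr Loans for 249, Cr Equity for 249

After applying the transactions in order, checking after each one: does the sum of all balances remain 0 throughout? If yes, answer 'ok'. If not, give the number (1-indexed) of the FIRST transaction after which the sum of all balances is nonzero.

Answer: 4

Derivation:
After txn 1: dr=396 cr=396 sum_balances=0
After txn 2: dr=314 cr=314 sum_balances=0
After txn 3: dr=212 cr=212 sum_balances=0
After txn 4: dr=166 cr=133 sum_balances=33
After txn 5: dr=249 cr=249 sum_balances=33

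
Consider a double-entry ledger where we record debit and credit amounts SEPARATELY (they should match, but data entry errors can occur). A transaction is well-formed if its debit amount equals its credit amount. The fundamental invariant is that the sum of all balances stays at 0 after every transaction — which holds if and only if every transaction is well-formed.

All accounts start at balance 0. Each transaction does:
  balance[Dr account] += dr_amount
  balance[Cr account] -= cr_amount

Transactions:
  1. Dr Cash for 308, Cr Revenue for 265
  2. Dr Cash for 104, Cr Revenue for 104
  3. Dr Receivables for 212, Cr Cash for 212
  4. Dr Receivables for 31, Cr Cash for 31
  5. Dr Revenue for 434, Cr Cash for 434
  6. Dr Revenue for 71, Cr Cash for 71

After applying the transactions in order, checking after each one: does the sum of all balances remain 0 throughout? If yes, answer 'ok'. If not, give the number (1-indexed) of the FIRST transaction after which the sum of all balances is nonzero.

Answer: 1

Derivation:
After txn 1: dr=308 cr=265 sum_balances=43
After txn 2: dr=104 cr=104 sum_balances=43
After txn 3: dr=212 cr=212 sum_balances=43
After txn 4: dr=31 cr=31 sum_balances=43
After txn 5: dr=434 cr=434 sum_balances=43
After txn 6: dr=71 cr=71 sum_balances=43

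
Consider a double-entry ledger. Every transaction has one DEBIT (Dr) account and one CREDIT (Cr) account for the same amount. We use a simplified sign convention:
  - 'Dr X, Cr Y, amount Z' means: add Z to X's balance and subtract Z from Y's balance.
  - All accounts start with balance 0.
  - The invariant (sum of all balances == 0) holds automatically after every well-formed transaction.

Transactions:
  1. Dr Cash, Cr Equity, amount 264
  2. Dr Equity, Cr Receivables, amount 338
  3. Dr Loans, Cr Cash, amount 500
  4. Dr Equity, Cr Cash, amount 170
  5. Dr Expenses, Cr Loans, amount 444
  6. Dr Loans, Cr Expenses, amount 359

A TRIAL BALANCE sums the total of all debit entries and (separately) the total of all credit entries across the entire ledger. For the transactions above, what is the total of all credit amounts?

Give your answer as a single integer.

Answer: 2075

Derivation:
Txn 1: credit+=264
Txn 2: credit+=338
Txn 3: credit+=500
Txn 4: credit+=170
Txn 5: credit+=444
Txn 6: credit+=359
Total credits = 2075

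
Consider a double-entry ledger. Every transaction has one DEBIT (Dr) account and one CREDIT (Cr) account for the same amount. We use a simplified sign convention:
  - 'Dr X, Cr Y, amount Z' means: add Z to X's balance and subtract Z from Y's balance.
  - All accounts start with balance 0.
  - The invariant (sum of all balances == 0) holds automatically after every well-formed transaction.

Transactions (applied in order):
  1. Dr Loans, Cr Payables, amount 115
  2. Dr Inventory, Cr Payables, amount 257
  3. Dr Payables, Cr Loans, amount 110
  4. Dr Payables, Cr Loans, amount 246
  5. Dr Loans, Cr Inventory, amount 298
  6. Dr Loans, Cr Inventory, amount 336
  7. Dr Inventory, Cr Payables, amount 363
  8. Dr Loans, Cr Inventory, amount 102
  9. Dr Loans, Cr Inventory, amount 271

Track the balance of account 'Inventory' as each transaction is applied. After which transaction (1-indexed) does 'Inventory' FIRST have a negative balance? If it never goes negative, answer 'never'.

After txn 1: Inventory=0
After txn 2: Inventory=257
After txn 3: Inventory=257
After txn 4: Inventory=257
After txn 5: Inventory=-41

Answer: 5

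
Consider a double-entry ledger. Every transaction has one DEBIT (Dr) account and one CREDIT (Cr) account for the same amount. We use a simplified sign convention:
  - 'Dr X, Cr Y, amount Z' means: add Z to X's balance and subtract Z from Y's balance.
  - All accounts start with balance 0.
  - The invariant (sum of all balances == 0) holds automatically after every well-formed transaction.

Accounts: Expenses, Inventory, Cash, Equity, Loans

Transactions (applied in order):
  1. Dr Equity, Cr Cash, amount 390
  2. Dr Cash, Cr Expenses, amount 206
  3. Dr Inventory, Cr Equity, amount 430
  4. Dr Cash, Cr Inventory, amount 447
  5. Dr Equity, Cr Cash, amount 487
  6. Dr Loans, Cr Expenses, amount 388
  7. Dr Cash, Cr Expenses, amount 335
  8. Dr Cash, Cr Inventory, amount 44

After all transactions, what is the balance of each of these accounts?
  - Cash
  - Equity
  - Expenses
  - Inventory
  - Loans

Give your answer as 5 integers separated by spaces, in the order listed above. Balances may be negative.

Answer: 155 447 -929 -61 388

Derivation:
After txn 1 (Dr Equity, Cr Cash, amount 390): Cash=-390 Equity=390
After txn 2 (Dr Cash, Cr Expenses, amount 206): Cash=-184 Equity=390 Expenses=-206
After txn 3 (Dr Inventory, Cr Equity, amount 430): Cash=-184 Equity=-40 Expenses=-206 Inventory=430
After txn 4 (Dr Cash, Cr Inventory, amount 447): Cash=263 Equity=-40 Expenses=-206 Inventory=-17
After txn 5 (Dr Equity, Cr Cash, amount 487): Cash=-224 Equity=447 Expenses=-206 Inventory=-17
After txn 6 (Dr Loans, Cr Expenses, amount 388): Cash=-224 Equity=447 Expenses=-594 Inventory=-17 Loans=388
After txn 7 (Dr Cash, Cr Expenses, amount 335): Cash=111 Equity=447 Expenses=-929 Inventory=-17 Loans=388
After txn 8 (Dr Cash, Cr Inventory, amount 44): Cash=155 Equity=447 Expenses=-929 Inventory=-61 Loans=388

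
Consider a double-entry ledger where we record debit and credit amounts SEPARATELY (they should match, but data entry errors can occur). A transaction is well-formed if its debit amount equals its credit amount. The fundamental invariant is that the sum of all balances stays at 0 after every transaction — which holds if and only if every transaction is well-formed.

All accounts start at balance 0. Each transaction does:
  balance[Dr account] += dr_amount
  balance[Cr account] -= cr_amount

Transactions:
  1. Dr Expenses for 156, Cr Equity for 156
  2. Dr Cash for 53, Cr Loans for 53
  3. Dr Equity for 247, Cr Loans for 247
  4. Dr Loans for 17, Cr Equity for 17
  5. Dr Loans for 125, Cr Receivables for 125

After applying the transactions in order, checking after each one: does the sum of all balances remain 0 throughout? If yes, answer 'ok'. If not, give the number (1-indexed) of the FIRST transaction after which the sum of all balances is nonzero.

Answer: ok

Derivation:
After txn 1: dr=156 cr=156 sum_balances=0
After txn 2: dr=53 cr=53 sum_balances=0
After txn 3: dr=247 cr=247 sum_balances=0
After txn 4: dr=17 cr=17 sum_balances=0
After txn 5: dr=125 cr=125 sum_balances=0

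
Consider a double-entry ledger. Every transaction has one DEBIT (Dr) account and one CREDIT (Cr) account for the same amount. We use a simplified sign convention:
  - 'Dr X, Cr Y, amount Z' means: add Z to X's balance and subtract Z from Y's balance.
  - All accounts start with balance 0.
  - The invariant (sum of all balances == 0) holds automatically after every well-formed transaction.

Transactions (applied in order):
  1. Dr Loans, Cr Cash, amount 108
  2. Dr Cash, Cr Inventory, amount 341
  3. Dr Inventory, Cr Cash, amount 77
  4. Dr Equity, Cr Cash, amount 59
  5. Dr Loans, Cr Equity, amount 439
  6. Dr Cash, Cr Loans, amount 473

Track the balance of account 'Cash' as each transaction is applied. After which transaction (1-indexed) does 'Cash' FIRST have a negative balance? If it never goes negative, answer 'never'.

After txn 1: Cash=-108

Answer: 1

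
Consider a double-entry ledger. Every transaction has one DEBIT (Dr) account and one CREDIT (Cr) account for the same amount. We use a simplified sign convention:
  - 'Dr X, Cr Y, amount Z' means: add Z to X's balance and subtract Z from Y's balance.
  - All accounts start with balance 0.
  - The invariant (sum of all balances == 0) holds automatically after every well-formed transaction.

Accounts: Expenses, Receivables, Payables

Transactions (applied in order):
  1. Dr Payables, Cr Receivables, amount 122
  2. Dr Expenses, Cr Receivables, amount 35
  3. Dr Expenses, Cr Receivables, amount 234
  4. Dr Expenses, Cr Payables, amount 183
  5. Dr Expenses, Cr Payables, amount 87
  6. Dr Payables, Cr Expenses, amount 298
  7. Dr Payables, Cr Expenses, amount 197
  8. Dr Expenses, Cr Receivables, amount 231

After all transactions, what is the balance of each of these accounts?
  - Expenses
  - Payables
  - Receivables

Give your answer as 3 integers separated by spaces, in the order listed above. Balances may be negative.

After txn 1 (Dr Payables, Cr Receivables, amount 122): Payables=122 Receivables=-122
After txn 2 (Dr Expenses, Cr Receivables, amount 35): Expenses=35 Payables=122 Receivables=-157
After txn 3 (Dr Expenses, Cr Receivables, amount 234): Expenses=269 Payables=122 Receivables=-391
After txn 4 (Dr Expenses, Cr Payables, amount 183): Expenses=452 Payables=-61 Receivables=-391
After txn 5 (Dr Expenses, Cr Payables, amount 87): Expenses=539 Payables=-148 Receivables=-391
After txn 6 (Dr Payables, Cr Expenses, amount 298): Expenses=241 Payables=150 Receivables=-391
After txn 7 (Dr Payables, Cr Expenses, amount 197): Expenses=44 Payables=347 Receivables=-391
After txn 8 (Dr Expenses, Cr Receivables, amount 231): Expenses=275 Payables=347 Receivables=-622

Answer: 275 347 -622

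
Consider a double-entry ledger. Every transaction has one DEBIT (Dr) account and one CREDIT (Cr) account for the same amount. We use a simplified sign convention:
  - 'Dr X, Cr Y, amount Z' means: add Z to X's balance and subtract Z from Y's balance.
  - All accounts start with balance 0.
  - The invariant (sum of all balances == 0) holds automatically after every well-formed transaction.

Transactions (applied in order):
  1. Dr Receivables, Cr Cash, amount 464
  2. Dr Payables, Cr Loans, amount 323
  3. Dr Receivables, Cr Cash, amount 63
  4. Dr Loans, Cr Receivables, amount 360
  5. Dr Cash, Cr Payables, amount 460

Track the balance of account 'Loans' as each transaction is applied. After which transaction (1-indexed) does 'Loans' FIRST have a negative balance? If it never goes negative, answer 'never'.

After txn 1: Loans=0
After txn 2: Loans=-323

Answer: 2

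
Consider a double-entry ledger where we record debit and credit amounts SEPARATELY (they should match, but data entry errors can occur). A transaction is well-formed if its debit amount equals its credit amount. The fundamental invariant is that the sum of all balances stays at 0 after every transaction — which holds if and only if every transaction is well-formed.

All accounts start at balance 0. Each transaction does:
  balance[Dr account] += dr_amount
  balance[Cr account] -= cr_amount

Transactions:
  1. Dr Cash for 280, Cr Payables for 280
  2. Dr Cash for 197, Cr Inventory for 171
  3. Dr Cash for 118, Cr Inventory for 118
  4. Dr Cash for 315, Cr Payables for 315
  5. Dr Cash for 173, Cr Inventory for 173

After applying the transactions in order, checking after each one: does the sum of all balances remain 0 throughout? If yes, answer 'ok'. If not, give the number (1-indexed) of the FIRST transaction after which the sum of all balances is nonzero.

After txn 1: dr=280 cr=280 sum_balances=0
After txn 2: dr=197 cr=171 sum_balances=26
After txn 3: dr=118 cr=118 sum_balances=26
After txn 4: dr=315 cr=315 sum_balances=26
After txn 5: dr=173 cr=173 sum_balances=26

Answer: 2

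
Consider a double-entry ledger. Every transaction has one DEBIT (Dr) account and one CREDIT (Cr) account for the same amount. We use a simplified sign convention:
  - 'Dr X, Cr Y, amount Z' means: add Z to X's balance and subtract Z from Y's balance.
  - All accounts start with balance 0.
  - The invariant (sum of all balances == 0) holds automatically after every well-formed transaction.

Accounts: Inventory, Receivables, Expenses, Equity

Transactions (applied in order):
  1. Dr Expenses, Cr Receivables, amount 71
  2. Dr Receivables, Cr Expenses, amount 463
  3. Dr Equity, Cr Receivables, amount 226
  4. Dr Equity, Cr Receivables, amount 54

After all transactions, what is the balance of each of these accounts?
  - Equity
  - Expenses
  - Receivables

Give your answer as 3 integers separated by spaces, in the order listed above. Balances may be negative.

After txn 1 (Dr Expenses, Cr Receivables, amount 71): Expenses=71 Receivables=-71
After txn 2 (Dr Receivables, Cr Expenses, amount 463): Expenses=-392 Receivables=392
After txn 3 (Dr Equity, Cr Receivables, amount 226): Equity=226 Expenses=-392 Receivables=166
After txn 4 (Dr Equity, Cr Receivables, amount 54): Equity=280 Expenses=-392 Receivables=112

Answer: 280 -392 112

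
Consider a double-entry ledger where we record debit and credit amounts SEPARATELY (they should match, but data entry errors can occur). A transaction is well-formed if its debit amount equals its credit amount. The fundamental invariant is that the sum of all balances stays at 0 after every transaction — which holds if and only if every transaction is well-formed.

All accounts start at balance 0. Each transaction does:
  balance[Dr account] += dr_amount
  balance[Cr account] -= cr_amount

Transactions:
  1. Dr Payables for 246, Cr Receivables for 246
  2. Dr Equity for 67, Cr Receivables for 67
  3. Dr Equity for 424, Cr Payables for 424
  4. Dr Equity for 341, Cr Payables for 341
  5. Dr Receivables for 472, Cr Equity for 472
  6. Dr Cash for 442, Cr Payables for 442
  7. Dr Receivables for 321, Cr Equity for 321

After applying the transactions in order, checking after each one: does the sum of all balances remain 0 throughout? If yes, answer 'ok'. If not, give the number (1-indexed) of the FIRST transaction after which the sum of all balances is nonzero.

After txn 1: dr=246 cr=246 sum_balances=0
After txn 2: dr=67 cr=67 sum_balances=0
After txn 3: dr=424 cr=424 sum_balances=0
After txn 4: dr=341 cr=341 sum_balances=0
After txn 5: dr=472 cr=472 sum_balances=0
After txn 6: dr=442 cr=442 sum_balances=0
After txn 7: dr=321 cr=321 sum_balances=0

Answer: ok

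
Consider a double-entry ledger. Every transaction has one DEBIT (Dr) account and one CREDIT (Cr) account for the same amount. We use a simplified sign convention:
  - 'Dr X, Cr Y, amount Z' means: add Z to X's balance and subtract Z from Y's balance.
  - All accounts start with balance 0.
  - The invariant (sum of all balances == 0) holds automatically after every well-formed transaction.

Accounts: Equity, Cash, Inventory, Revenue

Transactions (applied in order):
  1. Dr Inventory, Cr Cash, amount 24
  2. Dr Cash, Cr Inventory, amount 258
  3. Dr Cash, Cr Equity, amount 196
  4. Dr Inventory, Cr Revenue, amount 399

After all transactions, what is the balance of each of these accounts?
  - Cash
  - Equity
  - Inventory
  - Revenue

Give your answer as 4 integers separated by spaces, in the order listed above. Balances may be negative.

After txn 1 (Dr Inventory, Cr Cash, amount 24): Cash=-24 Inventory=24
After txn 2 (Dr Cash, Cr Inventory, amount 258): Cash=234 Inventory=-234
After txn 3 (Dr Cash, Cr Equity, amount 196): Cash=430 Equity=-196 Inventory=-234
After txn 4 (Dr Inventory, Cr Revenue, amount 399): Cash=430 Equity=-196 Inventory=165 Revenue=-399

Answer: 430 -196 165 -399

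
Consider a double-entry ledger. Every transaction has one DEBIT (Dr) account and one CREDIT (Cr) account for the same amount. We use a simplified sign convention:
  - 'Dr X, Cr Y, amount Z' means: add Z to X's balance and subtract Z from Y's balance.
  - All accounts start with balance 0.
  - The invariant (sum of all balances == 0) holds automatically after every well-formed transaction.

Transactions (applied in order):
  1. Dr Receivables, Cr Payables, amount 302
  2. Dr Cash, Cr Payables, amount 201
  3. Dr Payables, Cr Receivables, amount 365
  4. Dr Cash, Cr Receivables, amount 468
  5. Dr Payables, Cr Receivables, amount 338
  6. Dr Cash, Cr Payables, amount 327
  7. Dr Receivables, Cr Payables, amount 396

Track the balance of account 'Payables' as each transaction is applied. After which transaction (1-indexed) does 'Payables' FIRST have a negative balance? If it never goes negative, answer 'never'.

After txn 1: Payables=-302

Answer: 1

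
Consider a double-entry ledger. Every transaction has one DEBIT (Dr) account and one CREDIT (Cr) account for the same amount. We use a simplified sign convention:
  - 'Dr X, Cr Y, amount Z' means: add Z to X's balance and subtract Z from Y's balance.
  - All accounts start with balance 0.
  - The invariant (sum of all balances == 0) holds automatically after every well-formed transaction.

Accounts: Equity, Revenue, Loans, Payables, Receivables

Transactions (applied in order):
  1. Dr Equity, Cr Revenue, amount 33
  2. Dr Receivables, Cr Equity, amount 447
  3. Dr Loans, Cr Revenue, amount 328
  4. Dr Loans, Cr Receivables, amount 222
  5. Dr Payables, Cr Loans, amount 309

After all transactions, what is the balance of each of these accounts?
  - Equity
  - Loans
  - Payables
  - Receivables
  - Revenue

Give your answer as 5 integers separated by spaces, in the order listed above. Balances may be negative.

Answer: -414 241 309 225 -361

Derivation:
After txn 1 (Dr Equity, Cr Revenue, amount 33): Equity=33 Revenue=-33
After txn 2 (Dr Receivables, Cr Equity, amount 447): Equity=-414 Receivables=447 Revenue=-33
After txn 3 (Dr Loans, Cr Revenue, amount 328): Equity=-414 Loans=328 Receivables=447 Revenue=-361
After txn 4 (Dr Loans, Cr Receivables, amount 222): Equity=-414 Loans=550 Receivables=225 Revenue=-361
After txn 5 (Dr Payables, Cr Loans, amount 309): Equity=-414 Loans=241 Payables=309 Receivables=225 Revenue=-361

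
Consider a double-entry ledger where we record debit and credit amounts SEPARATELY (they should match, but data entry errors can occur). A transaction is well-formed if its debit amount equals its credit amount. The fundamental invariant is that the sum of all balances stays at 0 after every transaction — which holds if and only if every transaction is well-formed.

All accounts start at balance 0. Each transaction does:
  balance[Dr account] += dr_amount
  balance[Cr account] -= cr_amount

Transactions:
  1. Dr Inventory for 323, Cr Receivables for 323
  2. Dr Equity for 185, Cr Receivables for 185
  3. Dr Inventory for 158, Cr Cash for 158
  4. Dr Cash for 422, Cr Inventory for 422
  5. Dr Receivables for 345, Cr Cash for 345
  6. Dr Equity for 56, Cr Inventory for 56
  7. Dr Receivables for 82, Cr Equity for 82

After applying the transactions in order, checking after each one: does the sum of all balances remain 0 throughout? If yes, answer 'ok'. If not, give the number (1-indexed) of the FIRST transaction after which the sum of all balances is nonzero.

After txn 1: dr=323 cr=323 sum_balances=0
After txn 2: dr=185 cr=185 sum_balances=0
After txn 3: dr=158 cr=158 sum_balances=0
After txn 4: dr=422 cr=422 sum_balances=0
After txn 5: dr=345 cr=345 sum_balances=0
After txn 6: dr=56 cr=56 sum_balances=0
After txn 7: dr=82 cr=82 sum_balances=0

Answer: ok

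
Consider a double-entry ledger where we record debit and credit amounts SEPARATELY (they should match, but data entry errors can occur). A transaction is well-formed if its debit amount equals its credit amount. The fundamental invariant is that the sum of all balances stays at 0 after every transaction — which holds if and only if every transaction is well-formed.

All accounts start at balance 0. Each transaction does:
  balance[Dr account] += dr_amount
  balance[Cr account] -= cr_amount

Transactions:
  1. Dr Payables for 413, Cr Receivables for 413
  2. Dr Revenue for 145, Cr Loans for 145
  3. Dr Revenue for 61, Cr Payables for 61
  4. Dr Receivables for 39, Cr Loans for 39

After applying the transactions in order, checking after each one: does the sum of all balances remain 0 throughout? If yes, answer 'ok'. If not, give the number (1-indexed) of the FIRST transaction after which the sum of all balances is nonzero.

After txn 1: dr=413 cr=413 sum_balances=0
After txn 2: dr=145 cr=145 sum_balances=0
After txn 3: dr=61 cr=61 sum_balances=0
After txn 4: dr=39 cr=39 sum_balances=0

Answer: ok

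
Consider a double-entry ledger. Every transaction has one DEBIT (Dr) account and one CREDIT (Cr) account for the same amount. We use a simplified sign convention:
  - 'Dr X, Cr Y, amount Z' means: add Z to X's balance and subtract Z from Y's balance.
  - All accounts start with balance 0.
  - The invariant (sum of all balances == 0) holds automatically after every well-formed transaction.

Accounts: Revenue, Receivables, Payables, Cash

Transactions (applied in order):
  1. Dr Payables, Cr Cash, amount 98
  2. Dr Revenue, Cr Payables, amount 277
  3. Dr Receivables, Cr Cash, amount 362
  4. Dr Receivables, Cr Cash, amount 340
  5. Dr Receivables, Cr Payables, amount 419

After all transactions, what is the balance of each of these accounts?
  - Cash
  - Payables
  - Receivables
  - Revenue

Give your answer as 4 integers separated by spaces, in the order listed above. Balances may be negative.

Answer: -800 -598 1121 277

Derivation:
After txn 1 (Dr Payables, Cr Cash, amount 98): Cash=-98 Payables=98
After txn 2 (Dr Revenue, Cr Payables, amount 277): Cash=-98 Payables=-179 Revenue=277
After txn 3 (Dr Receivables, Cr Cash, amount 362): Cash=-460 Payables=-179 Receivables=362 Revenue=277
After txn 4 (Dr Receivables, Cr Cash, amount 340): Cash=-800 Payables=-179 Receivables=702 Revenue=277
After txn 5 (Dr Receivables, Cr Payables, amount 419): Cash=-800 Payables=-598 Receivables=1121 Revenue=277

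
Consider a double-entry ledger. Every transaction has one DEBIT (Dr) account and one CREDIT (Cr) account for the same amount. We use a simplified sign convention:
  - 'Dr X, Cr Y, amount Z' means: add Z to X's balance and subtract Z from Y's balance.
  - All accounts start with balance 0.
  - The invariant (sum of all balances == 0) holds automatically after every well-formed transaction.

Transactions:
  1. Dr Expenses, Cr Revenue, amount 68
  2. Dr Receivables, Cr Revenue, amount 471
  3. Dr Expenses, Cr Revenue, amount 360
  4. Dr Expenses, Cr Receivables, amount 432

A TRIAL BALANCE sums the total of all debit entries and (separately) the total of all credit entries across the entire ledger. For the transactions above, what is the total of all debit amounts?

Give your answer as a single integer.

Txn 1: debit+=68
Txn 2: debit+=471
Txn 3: debit+=360
Txn 4: debit+=432
Total debits = 1331

Answer: 1331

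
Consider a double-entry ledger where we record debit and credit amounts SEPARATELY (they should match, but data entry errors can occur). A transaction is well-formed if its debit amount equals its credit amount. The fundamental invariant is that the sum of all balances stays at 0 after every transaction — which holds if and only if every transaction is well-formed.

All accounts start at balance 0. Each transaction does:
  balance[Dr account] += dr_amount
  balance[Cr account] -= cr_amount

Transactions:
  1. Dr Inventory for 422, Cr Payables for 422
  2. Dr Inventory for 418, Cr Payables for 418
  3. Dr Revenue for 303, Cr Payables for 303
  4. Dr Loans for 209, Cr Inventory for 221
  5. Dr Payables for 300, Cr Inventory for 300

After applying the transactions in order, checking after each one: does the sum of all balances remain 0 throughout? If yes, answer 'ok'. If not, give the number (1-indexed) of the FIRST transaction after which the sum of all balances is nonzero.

After txn 1: dr=422 cr=422 sum_balances=0
After txn 2: dr=418 cr=418 sum_balances=0
After txn 3: dr=303 cr=303 sum_balances=0
After txn 4: dr=209 cr=221 sum_balances=-12
After txn 5: dr=300 cr=300 sum_balances=-12

Answer: 4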